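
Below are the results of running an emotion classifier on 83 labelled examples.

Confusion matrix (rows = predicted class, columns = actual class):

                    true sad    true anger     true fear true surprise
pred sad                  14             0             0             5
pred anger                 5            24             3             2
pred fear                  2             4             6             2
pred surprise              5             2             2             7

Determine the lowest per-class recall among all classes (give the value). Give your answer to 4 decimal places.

0.4375

Per-class recall (TP/(TP+FN)):
  sad: TP=14, FN=5+2+5=12 → 14/26 = 0.53846
  anger: TP=24, FN=0+4+2=6 → 24/30 = 0.80000
  fear: TP=6, FN=0+3+2=5 → 6/11 = 0.54545
  surprise: TP=7, FN=5+2+2=9 → 7/16 = 0.43750
Lowest is class 'surprise' with recall = 0.4375.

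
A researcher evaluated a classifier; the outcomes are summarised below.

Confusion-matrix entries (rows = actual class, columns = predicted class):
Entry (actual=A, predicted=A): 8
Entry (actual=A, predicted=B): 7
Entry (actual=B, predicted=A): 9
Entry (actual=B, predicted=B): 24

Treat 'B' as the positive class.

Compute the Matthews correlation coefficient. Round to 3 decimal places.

0.253

MCC = (TP·TN − FP·FN) / √((TP+FP)(TP+FN)(TN+FP)(TN+FN))
Numerator = 24·8 − 7·9 = 129
Denominator = √(31·33·15·17) = √260865 = 510.7494
MCC = 129 / 510.7494 = 0.253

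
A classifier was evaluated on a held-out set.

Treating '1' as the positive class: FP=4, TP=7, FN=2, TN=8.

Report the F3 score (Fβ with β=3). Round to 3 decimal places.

Fβ = (1+β²)·TP / ((1+β²)·TP + β²·FN + FP), with β²=9
= 10·7 / (10·7 + 9·2 + 4) = 0.761

0.761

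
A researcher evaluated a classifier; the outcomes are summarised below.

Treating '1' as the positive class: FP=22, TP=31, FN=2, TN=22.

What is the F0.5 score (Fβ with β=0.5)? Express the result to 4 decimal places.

Fβ = (1+β²)·TP / ((1+β²)·TP + β²·FN + FP), with β²=1/4
= 1.25·31 / (1.25·31 + 0.25·2 + 22) = 0.6327

0.6327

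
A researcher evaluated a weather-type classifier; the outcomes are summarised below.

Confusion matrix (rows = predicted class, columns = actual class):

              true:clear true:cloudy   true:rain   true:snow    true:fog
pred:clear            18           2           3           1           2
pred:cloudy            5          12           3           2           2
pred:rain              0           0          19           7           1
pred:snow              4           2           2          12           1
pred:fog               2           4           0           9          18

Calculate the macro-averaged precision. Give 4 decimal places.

Per-class precision (TP/(TP+FP)):
  clear: TP=18, FP=2+3+1+2=8 → 18/26 = 0.69231
  cloudy: TP=12, FP=5+3+2+2=12 → 12/24 = 0.50000
  rain: TP=19, FP=0+0+7+1=8 → 19/27 = 0.70370
  snow: TP=12, FP=4+2+2+1=9 → 12/21 = 0.57143
  fog: TP=18, FP=2+4+0+9=15 → 18/33 = 0.54545
Macro-precision = mean = (0.69231 + 0.50000 + 0.70370 + 0.57143 + 0.54545) / 5 = 0.6026

0.6026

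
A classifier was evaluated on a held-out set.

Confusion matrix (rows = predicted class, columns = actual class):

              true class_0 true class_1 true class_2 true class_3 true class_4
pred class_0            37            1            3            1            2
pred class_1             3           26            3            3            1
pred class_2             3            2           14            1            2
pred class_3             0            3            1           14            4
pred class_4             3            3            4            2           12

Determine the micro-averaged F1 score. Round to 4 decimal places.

0.6959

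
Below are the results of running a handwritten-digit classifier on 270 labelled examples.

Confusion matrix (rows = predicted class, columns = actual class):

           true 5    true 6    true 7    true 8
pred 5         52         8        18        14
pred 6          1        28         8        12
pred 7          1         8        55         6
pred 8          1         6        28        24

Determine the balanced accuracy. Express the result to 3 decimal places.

Balanced accuracy = mean of per-class recall.
  5: recall = 52/55 = 0.9455
  6: recall = 28/50 = 0.5600
  7: recall = 55/109 = 0.5046
  8: recall = 24/56 = 0.4286
Mean = (0.9455 + 0.5600 + 0.5046 + 0.4286) / 4 = 0.610

0.610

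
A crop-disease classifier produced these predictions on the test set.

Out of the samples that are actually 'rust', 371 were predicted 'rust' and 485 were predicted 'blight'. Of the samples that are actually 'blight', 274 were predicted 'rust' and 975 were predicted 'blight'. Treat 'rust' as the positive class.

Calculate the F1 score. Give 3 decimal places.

0.494

Precision = TP/(TP+FP) = 371/645 = 0.5752
Recall = TP/(TP+FN) = 371/856 = 0.4334
F1 = 2·TP/(2·TP+FP+FN) = 742/1501 = 0.494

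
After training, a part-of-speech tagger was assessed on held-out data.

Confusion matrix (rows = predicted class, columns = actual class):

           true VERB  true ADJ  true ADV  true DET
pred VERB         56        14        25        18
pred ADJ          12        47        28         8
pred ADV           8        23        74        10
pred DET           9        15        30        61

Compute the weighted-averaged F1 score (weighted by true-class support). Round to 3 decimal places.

0.542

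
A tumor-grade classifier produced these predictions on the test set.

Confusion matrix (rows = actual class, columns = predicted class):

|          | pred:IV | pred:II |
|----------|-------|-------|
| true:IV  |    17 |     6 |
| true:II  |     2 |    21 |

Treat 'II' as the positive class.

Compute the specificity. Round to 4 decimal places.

0.7391

Specificity = TN/(TN+FP) = 17/(17+6) = 0.7391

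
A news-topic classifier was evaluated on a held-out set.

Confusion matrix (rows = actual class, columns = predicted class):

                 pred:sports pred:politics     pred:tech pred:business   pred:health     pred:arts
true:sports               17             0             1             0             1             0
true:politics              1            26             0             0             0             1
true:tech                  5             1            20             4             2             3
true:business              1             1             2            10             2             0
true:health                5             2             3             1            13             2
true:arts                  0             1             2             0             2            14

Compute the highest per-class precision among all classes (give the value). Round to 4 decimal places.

Per-class precision (TP/(TP+FP)):
  sports: TP=17, FP=1+5+1+5+0=12 → 17/29 = 0.58621
  politics: TP=26, FP=0+1+1+2+1=5 → 26/31 = 0.83871
  tech: TP=20, FP=1+0+2+3+2=8 → 20/28 = 0.71429
  business: TP=10, FP=0+0+4+1+0=5 → 10/15 = 0.66667
  health: TP=13, FP=1+0+2+2+2=7 → 13/20 = 0.65000
  arts: TP=14, FP=0+1+3+0+2=6 → 14/20 = 0.70000
Highest is class 'politics' with precision = 0.8387.

0.8387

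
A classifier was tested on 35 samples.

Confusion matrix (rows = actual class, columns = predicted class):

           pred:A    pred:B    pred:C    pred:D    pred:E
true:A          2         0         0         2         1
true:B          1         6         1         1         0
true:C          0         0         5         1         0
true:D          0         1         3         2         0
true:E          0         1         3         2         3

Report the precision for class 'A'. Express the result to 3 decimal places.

Treat 'A' as positive and all other classes as negative.
precision = TP/(TP+FP).
A: TP=2, FP=1+0+0+0=1 → 2/3 = 0.6667

0.667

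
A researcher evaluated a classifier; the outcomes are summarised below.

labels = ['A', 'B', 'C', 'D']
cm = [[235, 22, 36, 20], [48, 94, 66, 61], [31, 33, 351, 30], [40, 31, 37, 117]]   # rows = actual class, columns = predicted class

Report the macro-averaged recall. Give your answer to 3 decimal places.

0.602

Per-class recall (TP/(TP+FN)):
  A: TP=235, FN=22+36+20=78 → 235/313 = 0.7508
  B: TP=94, FN=48+66+61=175 → 94/269 = 0.3494
  C: TP=351, FN=31+33+30=94 → 351/445 = 0.7888
  D: TP=117, FN=40+31+37=108 → 117/225 = 0.5200
Macro-recall = mean = (0.7508 + 0.3494 + 0.7888 + 0.5200) / 4 = 0.602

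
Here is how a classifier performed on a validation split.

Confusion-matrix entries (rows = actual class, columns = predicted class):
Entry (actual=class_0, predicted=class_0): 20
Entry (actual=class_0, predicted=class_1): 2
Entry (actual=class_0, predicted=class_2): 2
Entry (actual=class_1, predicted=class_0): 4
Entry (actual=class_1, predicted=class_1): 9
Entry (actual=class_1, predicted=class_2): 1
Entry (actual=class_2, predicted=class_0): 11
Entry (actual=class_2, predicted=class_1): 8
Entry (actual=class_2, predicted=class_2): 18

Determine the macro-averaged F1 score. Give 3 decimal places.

0.615

Per-class F1 score (2·TP/(2·TP+FP+FN)):
  class_0: TP=20, FP=4+11=15, FN=2+2=4 → 40/59 = 0.6780
  class_1: TP=9, FP=2+8=10, FN=4+1=5 → 18/33 = 0.5455
  class_2: TP=18, FP=2+1=3, FN=11+8=19 → 36/58 = 0.6207
Macro-F1 score = mean = (0.6780 + 0.5455 + 0.6207) / 3 = 0.615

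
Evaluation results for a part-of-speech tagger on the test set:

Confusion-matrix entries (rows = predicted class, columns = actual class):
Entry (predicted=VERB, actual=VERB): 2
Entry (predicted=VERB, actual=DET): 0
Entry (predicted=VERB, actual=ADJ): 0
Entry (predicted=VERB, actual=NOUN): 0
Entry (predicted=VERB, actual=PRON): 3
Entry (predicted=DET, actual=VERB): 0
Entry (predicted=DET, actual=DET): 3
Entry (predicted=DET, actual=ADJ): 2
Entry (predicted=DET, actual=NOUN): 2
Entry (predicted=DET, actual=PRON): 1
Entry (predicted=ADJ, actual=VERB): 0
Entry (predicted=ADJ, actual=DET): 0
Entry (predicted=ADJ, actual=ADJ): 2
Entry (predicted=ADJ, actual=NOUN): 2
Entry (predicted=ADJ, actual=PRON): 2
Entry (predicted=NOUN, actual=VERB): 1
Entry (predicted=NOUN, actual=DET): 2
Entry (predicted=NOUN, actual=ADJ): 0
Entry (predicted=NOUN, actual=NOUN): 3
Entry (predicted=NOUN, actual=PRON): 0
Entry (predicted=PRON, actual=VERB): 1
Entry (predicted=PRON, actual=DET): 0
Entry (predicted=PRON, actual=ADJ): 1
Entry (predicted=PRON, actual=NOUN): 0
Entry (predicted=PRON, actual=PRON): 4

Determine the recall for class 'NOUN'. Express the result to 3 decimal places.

Treat 'NOUN' as positive and all other classes as negative.
recall = TP/(TP+FN).
NOUN: TP=3, FN=0+2+2+0=4 → 3/7 = 0.4286

0.429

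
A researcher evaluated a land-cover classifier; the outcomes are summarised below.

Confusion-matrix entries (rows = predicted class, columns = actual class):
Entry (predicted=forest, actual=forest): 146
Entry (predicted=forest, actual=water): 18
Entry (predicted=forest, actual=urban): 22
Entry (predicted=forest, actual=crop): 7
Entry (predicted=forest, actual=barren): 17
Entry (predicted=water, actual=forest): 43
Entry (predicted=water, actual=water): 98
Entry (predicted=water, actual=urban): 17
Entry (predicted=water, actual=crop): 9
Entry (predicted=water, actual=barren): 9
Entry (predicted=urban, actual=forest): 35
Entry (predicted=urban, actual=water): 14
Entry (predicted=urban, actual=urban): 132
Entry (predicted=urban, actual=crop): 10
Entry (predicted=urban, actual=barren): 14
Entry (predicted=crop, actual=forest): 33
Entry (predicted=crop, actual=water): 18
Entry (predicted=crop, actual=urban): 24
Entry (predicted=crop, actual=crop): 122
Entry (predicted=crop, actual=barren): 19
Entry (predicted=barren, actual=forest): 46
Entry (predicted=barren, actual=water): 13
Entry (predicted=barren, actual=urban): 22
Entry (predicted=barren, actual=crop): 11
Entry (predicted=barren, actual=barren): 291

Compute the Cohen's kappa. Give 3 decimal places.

Observed agreement pₒ = trace/N = 789/1190 = 0.6630
Expected agreement pₑ = Σ (rowᵢ·colᵢ)/N² = (303·210 + 161·176 + 217·205 + 159·216 + 350·383)/1190² = 0.2153
κ = (pₒ − pₑ)/(1 − pₑ) = (0.6630 − 0.2153)/(1 − 0.2153) = 0.571

0.571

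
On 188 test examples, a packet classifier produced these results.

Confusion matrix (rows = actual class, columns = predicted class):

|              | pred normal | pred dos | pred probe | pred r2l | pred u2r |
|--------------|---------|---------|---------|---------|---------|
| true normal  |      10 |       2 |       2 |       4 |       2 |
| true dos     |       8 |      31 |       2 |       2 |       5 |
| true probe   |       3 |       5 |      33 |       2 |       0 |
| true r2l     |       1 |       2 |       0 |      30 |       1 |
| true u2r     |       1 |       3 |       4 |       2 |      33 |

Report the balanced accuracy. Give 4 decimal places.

Balanced accuracy = mean of per-class recall.
  normal: recall = 10/20 = 0.50000
  dos: recall = 31/48 = 0.64583
  probe: recall = 33/43 = 0.76744
  r2l: recall = 30/34 = 0.88235
  u2r: recall = 33/43 = 0.76744
Mean = (0.50000 + 0.64583 + 0.76744 + 0.88235 + 0.76744) / 5 = 0.7126

0.7126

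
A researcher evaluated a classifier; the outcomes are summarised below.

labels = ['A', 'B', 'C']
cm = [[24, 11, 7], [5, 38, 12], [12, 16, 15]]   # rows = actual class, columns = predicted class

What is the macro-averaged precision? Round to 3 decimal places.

0.537

Per-class precision (TP/(TP+FP)):
  A: TP=24, FP=5+12=17 → 24/41 = 0.5854
  B: TP=38, FP=11+16=27 → 38/65 = 0.5846
  C: TP=15, FP=7+12=19 → 15/34 = 0.4412
Macro-precision = mean = (0.5854 + 0.5846 + 0.4412) / 3 = 0.537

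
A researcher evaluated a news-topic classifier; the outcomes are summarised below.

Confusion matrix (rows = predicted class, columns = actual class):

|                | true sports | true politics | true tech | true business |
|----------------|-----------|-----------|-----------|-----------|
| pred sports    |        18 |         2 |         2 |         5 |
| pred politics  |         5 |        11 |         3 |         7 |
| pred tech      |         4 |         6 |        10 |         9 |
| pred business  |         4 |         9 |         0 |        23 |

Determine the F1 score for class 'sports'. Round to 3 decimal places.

Take TP from the diagonal, FP from the rest of the 'sports' prediction marginal, FN from the rest of the 'sports' actual marginal.
F1 score = 2·TP/(2·TP+FP+FN).
sports: TP=18, FP=2+2+5=9, FN=5+4+4=13 → 36/58 = 0.6207

0.621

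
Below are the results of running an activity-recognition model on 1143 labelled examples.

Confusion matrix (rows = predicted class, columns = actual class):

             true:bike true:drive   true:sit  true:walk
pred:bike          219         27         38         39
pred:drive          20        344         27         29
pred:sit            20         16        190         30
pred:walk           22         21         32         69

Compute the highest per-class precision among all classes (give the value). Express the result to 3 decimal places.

Per-class precision (TP/(TP+FP)):
  bike: TP=219, FP=27+38+39=104 → 219/323 = 0.6780
  drive: TP=344, FP=20+27+29=76 → 344/420 = 0.8190
  sit: TP=190, FP=20+16+30=66 → 190/256 = 0.7422
  walk: TP=69, FP=22+21+32=75 → 69/144 = 0.4792
Highest is class 'drive' with precision = 0.819.

0.819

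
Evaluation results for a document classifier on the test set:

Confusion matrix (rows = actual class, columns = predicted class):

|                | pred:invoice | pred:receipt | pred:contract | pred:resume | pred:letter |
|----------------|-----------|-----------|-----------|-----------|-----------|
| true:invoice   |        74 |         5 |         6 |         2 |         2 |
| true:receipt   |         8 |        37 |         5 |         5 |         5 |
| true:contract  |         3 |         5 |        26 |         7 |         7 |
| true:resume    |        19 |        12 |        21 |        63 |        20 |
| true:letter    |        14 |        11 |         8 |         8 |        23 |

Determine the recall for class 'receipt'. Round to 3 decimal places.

Treat 'receipt' as positive and all other classes as negative.
recall = TP/(TP+FN).
receipt: TP=37, FN=8+5+5+5=23 → 37/60 = 0.6167

0.617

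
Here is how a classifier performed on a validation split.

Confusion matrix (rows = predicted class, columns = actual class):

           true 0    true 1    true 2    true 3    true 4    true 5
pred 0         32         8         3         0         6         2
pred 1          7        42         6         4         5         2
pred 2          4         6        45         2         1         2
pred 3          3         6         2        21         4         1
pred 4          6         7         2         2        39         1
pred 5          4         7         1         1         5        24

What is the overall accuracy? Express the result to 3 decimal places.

0.649

Accuracy = trace / total = (32+42+45+21+39+24=203) / 313 = 203/313 = 0.649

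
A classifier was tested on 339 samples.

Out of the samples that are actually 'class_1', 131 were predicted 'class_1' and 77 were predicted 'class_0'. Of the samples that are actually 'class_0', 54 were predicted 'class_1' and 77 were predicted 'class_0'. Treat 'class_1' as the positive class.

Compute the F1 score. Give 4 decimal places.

0.6667

Precision = TP/(TP+FP) = 131/185 = 0.7081
Recall = TP/(TP+FN) = 131/208 = 0.6298
F1 = 2·TP/(2·TP+FP+FN) = 262/393 = 0.6667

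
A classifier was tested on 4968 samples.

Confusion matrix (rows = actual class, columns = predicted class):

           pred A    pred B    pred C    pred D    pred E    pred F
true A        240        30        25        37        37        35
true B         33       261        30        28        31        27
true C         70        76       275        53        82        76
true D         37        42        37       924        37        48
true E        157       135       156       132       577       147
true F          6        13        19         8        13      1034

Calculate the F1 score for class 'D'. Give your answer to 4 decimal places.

F1 score = 2·TP/(2·TP+FP+FN).
D: TP=924, FP=37+28+53+132+8=258, FN=37+42+37+37+48=201 → 1848/2307 = 0.80104

0.8010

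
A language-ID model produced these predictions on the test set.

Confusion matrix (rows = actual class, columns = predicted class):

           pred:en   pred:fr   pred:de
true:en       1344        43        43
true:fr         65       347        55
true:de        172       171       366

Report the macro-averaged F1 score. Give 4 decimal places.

Per-class F1 score (2·TP/(2·TP+FP+FN)):
  en: TP=1344, FP=65+172=237, FN=43+43=86 → 2688/3011 = 0.89273
  fr: TP=347, FP=43+171=214, FN=65+55=120 → 694/1028 = 0.67510
  de: TP=366, FP=43+55=98, FN=172+171=343 → 732/1173 = 0.62404
Macro-F1 score = mean = (0.89273 + 0.67510 + 0.62404) / 3 = 0.7306

0.7306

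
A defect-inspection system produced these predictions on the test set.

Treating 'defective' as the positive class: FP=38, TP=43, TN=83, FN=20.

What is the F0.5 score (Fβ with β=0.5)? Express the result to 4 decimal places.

Fβ = (1+β²)·TP / ((1+β²)·TP + β²·FN + FP), with β²=1/4
= 1.25·43 / (1.25·43 + 0.25·20 + 38) = 0.5556

0.5556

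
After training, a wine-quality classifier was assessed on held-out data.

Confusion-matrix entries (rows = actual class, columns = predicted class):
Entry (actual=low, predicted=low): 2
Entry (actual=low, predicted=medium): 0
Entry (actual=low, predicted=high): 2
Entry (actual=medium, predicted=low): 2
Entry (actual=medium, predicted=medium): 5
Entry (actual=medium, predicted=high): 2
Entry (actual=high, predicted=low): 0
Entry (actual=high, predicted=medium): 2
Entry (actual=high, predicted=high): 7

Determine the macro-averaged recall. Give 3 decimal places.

Per-class recall (TP/(TP+FN)):
  low: TP=2, FN=0+2=2 → 2/4 = 0.5000
  medium: TP=5, FN=2+2=4 → 5/9 = 0.5556
  high: TP=7, FN=0+2=2 → 7/9 = 0.7778
Macro-recall = mean = (0.5000 + 0.5556 + 0.7778) / 3 = 0.611

0.611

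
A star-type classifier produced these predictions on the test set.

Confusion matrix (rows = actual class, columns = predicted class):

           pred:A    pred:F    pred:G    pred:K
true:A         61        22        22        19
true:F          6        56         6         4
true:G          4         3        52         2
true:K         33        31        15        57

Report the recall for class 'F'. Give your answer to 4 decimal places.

0.7778

One-vs-rest for 'F': TP = diagonal; FP = other classes predicted 'F'; FN = 'F' predicted as other.
recall = TP/(TP+FN).
F: TP=56, FN=6+6+4=16 → 56/72 = 0.77778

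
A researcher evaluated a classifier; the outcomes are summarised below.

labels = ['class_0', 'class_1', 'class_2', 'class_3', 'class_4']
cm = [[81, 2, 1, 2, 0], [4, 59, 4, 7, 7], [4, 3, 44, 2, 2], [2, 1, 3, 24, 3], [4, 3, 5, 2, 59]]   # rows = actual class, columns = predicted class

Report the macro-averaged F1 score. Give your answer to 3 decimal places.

Per-class F1 score (2·TP/(2·TP+FP+FN)):
  class_0: TP=81, FP=4+4+2+4=14, FN=2+1+2+0=5 → 162/181 = 0.8950
  class_1: TP=59, FP=2+3+1+3=9, FN=4+4+7+7=22 → 118/149 = 0.7919
  class_2: TP=44, FP=1+4+3+5=13, FN=4+3+2+2=11 → 88/112 = 0.7857
  class_3: TP=24, FP=2+7+2+2=13, FN=2+1+3+3=9 → 48/70 = 0.6857
  class_4: TP=59, FP=0+7+2+3=12, FN=4+3+5+2=14 → 118/144 = 0.8194
Macro-F1 score = mean = (0.8950 + 0.7919 + 0.7857 + 0.6857 + 0.8194) / 5 = 0.796

0.796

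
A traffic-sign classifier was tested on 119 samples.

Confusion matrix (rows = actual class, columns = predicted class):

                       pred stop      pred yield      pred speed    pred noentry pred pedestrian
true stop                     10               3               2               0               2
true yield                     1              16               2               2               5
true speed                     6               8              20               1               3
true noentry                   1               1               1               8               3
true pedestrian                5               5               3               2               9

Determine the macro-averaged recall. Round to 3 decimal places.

0.535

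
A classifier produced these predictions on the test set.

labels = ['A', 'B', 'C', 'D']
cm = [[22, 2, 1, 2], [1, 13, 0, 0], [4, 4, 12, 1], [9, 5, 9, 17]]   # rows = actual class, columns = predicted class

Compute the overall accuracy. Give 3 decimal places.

0.627

Accuracy = trace / total = (22+13+12+17=64) / 102 = 64/102 = 0.627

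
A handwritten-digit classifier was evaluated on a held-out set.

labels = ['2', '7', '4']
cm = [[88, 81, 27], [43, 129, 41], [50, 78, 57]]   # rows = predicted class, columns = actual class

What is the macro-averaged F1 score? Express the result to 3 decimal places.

0.450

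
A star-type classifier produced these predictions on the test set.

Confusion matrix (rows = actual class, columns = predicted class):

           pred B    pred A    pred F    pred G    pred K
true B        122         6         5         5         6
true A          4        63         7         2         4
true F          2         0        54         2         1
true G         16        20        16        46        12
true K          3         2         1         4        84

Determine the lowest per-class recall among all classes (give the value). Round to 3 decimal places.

Per-class recall (TP/(TP+FN)):
  B: TP=122, FN=6+5+5+6=22 → 122/144 = 0.8472
  A: TP=63, FN=4+7+2+4=17 → 63/80 = 0.7875
  F: TP=54, FN=2+0+2+1=5 → 54/59 = 0.9153
  G: TP=46, FN=16+20+16+12=64 → 46/110 = 0.4182
  K: TP=84, FN=3+2+1+4=10 → 84/94 = 0.8936
Lowest is class 'G' with recall = 0.418.

0.418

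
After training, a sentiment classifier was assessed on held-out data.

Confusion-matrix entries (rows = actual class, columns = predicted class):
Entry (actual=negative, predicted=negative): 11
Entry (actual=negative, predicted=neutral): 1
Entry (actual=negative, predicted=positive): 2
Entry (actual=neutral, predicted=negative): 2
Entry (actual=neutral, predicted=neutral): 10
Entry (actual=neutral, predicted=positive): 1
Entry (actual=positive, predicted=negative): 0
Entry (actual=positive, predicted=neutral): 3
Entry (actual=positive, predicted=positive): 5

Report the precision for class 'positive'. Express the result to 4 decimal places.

Take TP from the diagonal, FP from the rest of the 'positive' prediction marginal, FN from the rest of the 'positive' actual marginal.
precision = TP/(TP+FP).
positive: TP=5, FP=2+1=3 → 5/8 = 0.62500

0.6250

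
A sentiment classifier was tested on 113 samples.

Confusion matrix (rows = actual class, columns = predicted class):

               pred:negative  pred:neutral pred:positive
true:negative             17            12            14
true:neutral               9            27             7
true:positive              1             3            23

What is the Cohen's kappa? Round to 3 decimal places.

Observed agreement pₒ = trace/N = 67/113 = 0.5929
Expected agreement pₑ = Σ (rowᵢ·colᵢ)/N² = (43·27 + 43·42 + 27·44)/113² = 0.3254
κ = (pₒ − pₑ)/(1 − pₑ) = (0.5929 − 0.3254)/(1 − 0.3254) = 0.397

0.397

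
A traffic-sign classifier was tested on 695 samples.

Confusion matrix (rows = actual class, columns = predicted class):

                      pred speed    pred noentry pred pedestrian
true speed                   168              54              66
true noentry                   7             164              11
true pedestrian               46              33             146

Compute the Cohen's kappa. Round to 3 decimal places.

Observed agreement pₒ = trace/N = 478/695 = 0.6878
Expected agreement pₑ = Σ (rowᵢ·colᵢ)/N² = (288·221 + 182·251 + 225·223)/695² = 0.3302
κ = (pₒ − pₑ)/(1 − pₑ) = (0.6878 − 0.3302)/(1 − 0.3302) = 0.534

0.534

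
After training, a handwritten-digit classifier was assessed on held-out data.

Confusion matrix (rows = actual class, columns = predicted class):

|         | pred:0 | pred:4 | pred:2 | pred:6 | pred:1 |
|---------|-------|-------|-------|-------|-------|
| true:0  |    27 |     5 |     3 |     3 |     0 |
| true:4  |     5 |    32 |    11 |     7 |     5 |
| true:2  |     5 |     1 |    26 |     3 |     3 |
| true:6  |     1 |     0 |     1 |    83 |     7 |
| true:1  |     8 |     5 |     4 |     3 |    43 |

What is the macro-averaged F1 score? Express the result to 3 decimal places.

Per-class F1 score (2·TP/(2·TP+FP+FN)):
  0: TP=27, FP=5+5+1+8=19, FN=5+3+3+0=11 → 54/84 = 0.6429
  4: TP=32, FP=5+1+0+5=11, FN=5+11+7+5=28 → 64/103 = 0.6214
  2: TP=26, FP=3+11+1+4=19, FN=5+1+3+3=12 → 52/83 = 0.6265
  6: TP=83, FP=3+7+3+3=16, FN=1+0+1+7=9 → 166/191 = 0.8691
  1: TP=43, FP=0+5+3+7=15, FN=8+5+4+3=20 → 86/121 = 0.7107
Macro-F1 score = mean = (0.6429 + 0.6214 + 0.6265 + 0.8691 + 0.7107) / 5 = 0.694

0.694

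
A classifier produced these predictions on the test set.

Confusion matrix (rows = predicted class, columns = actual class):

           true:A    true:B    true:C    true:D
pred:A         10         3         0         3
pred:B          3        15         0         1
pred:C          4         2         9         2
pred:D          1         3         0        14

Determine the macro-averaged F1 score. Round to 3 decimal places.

Per-class F1 score (2·TP/(2·TP+FP+FN)):
  A: TP=10, FP=3+0+3=6, FN=3+4+1=8 → 20/34 = 0.5882
  B: TP=15, FP=3+0+1=4, FN=3+2+3=8 → 30/42 = 0.7143
  C: TP=9, FP=4+2+2=8, FN=0+0+0=0 → 18/26 = 0.6923
  D: TP=14, FP=1+3+0=4, FN=3+1+2=6 → 28/38 = 0.7368
Macro-F1 score = mean = (0.5882 + 0.7143 + 0.6923 + 0.7368) / 4 = 0.683

0.683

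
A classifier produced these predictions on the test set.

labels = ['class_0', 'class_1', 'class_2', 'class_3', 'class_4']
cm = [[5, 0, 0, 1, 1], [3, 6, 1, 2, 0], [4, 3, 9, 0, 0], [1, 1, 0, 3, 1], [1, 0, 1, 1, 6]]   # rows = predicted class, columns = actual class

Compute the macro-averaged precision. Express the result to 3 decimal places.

Per-class precision (TP/(TP+FP)):
  class_0: TP=5, FP=0+0+1+1=2 → 5/7 = 0.7143
  class_1: TP=6, FP=3+1+2+0=6 → 6/12 = 0.5000
  class_2: TP=9, FP=4+3+0+0=7 → 9/16 = 0.5625
  class_3: TP=3, FP=1+1+0+1=3 → 3/6 = 0.5000
  class_4: TP=6, FP=1+0+1+1=3 → 6/9 = 0.6667
Macro-precision = mean = (0.7143 + 0.5000 + 0.5625 + 0.5000 + 0.6667) / 5 = 0.589

0.589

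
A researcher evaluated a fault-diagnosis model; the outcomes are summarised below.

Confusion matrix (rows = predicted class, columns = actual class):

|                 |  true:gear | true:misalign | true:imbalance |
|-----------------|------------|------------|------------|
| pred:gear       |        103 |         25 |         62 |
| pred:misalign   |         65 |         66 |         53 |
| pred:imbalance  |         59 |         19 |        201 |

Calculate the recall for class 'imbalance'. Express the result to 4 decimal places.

0.6361

recall = TP/(TP+FN).
imbalance: TP=201, FN=62+53=115 → 201/316 = 0.63608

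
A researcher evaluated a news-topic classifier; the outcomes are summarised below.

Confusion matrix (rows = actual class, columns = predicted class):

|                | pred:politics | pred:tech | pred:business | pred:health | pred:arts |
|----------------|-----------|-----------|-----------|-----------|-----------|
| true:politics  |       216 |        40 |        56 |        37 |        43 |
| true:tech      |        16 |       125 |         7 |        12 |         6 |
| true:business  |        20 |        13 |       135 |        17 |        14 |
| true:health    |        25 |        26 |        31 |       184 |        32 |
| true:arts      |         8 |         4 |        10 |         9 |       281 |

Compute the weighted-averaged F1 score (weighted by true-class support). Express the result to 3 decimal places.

0.684

Per-class F1 score (2·TP/(2·TP+FP+FN)):
  politics: TP=216, FP=16+20+25+8=69, FN=40+56+37+43=176 → 432/677 = 0.6381
  tech: TP=125, FP=40+13+26+4=83, FN=16+7+12+6=41 → 250/374 = 0.6684
  business: TP=135, FP=56+7+31+10=104, FN=20+13+17+14=64 → 270/438 = 0.6164
  health: TP=184, FP=37+12+17+9=75, FN=25+26+31+32=114 → 368/557 = 0.6607
  arts: TP=281, FP=43+6+14+32=95, FN=8+4+10+9=31 → 562/688 = 0.8169
Weighted-F1 score = Σ (supportᵢ/N)·F1 scoreᵢ with N=1367: (392/1367)·0.6381 + (166/1367)·0.6684 + (199/1367)·0.6164 + (298/1367)·0.6607 + (312/1367)·0.8169 = 0.684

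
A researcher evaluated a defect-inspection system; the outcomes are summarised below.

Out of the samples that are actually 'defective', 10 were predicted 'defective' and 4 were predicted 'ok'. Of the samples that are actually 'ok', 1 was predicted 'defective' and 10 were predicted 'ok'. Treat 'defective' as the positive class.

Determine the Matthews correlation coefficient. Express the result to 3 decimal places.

MCC = (TP·TN − FP·FN) / √((TP+FP)(TP+FN)(TN+FP)(TN+FN))
Numerator = 10·10 − 1·4 = 96
Denominator = √(11·14·11·14) = √23716 = 154.0000
MCC = 96 / 154.0000 = 0.623

0.623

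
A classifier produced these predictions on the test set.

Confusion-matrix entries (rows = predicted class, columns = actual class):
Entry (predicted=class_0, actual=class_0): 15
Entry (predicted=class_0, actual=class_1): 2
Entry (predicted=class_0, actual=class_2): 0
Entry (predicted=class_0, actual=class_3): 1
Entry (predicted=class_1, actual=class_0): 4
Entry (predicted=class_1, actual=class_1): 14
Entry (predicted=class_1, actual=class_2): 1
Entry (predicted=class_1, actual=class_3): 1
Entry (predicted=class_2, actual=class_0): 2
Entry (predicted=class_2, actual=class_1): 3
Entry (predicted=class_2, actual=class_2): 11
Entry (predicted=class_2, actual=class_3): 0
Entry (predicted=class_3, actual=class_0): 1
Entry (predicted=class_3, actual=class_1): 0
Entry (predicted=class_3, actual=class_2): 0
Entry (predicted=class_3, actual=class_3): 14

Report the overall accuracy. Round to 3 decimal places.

Accuracy = trace / total = (15+14+11+14=54) / 69 = 54/69 = 0.783

0.783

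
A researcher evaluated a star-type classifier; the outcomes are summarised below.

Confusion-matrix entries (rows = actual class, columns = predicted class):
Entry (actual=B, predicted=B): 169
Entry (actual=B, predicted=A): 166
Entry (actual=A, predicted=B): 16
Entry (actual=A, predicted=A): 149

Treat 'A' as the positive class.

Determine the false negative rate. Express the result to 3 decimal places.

FNR = FN/(FN+TP) = 16/(16+149) = 0.097

0.097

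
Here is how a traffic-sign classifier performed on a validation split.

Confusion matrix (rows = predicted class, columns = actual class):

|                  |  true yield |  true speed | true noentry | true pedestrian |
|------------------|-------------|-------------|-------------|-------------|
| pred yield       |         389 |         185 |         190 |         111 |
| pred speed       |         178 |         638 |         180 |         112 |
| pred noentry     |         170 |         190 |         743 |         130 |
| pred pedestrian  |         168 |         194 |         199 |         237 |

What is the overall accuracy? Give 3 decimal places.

Accuracy = trace / total = (389+638+743+237=2007) / 4014 = 2007/4014 = 0.500

0.500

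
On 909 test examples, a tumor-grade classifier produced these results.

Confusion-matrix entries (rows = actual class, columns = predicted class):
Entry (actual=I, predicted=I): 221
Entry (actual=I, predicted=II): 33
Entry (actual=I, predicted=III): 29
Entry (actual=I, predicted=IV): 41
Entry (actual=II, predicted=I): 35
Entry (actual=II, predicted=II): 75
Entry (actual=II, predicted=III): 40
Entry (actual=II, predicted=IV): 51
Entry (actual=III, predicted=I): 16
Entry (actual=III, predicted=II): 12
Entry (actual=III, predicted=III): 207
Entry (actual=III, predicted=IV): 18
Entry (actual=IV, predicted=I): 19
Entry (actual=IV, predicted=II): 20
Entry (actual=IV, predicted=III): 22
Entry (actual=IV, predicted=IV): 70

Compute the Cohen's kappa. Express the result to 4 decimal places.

0.4951

Observed agreement pₒ = trace/N = 573/909 = 0.63036
Expected agreement pₑ = Σ (rowᵢ·colᵢ)/N² = (324·291 + 201·140 + 253·298 + 131·180)/909² = 0.26795
κ = (pₒ − pₑ)/(1 − pₑ) = (0.63036 − 0.26795)/(1 − 0.26795) = 0.4951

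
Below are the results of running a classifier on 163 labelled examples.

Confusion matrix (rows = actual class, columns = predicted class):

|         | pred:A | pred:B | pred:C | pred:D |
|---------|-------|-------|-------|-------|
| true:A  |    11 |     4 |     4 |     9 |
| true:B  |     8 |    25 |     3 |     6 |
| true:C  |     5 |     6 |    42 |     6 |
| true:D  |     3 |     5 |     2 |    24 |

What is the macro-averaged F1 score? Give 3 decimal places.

0.595

Per-class F1 score (2·TP/(2·TP+FP+FN)):
  A: TP=11, FP=8+5+3=16, FN=4+4+9=17 → 22/55 = 0.4000
  B: TP=25, FP=4+6+5=15, FN=8+3+6=17 → 50/82 = 0.6098
  C: TP=42, FP=4+3+2=9, FN=5+6+6=17 → 84/110 = 0.7636
  D: TP=24, FP=9+6+6=21, FN=3+5+2=10 → 48/79 = 0.6076
Macro-F1 score = mean = (0.4000 + 0.6098 + 0.7636 + 0.6076) / 4 = 0.595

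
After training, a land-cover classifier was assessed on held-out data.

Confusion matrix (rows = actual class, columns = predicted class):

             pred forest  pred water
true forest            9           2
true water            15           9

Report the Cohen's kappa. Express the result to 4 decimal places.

0.1463

Observed agreement pₒ = trace/N = 18/35 = 0.51429
Expected agreement pₑ = Σ (rowᵢ·colᵢ)/N² = (11·24 + 24·11)/35² = 0.43102
κ = (pₒ − pₑ)/(1 − pₑ) = (0.51429 − 0.43102)/(1 − 0.43102) = 0.1463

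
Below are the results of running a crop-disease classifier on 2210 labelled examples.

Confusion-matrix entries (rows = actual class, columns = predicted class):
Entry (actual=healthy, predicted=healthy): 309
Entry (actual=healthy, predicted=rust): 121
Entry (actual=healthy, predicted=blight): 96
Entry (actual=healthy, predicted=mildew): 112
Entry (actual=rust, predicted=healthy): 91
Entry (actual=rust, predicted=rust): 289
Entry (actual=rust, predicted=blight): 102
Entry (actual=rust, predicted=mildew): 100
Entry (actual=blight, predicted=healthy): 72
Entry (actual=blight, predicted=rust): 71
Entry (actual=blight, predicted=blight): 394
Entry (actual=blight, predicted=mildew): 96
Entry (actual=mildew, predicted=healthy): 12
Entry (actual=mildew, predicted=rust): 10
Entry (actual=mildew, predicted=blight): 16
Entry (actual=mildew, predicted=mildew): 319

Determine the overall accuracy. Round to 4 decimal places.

0.5932

Accuracy = trace / total = (309+289+394+319=1311) / 2210 = 1311/2210 = 0.5932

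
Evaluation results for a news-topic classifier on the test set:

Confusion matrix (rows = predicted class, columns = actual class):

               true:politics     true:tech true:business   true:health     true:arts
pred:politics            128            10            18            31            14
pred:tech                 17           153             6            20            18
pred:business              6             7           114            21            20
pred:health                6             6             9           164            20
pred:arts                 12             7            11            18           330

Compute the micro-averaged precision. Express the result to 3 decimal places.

0.762

Micro-averaging pools counts across classes: ΣTP=889, ΣFP=277, ΣFN=277.
Micro-precision = TP/(TP+FP) on pooled counts = 0.762 (equals overall accuracy in single-label multiclass).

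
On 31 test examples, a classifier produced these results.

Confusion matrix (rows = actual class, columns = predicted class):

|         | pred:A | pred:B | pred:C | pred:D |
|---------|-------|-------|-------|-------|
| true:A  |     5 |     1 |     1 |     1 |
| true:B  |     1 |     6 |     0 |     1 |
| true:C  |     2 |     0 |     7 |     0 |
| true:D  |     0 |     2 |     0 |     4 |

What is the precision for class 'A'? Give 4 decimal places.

0.6250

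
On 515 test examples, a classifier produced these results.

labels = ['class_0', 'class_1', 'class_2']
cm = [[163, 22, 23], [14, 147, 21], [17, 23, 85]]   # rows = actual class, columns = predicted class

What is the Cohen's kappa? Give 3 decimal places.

Observed agreement pₒ = trace/N = 395/515 = 0.7670
Expected agreement pₑ = Σ (rowᵢ·colᵢ)/N² = (208·194 + 182·192 + 125·129)/515² = 0.3447
κ = (pₒ − pₑ)/(1 − pₑ) = (0.7670 − 0.3447)/(1 − 0.3447) = 0.644

0.644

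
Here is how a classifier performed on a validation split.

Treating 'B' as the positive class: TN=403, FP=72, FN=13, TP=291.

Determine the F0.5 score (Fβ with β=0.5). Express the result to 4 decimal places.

Fβ = (1+β²)·TP / ((1+β²)·TP + β²·FN + FP), with β²=1/4
= 1.25·291 / (1.25·291 + 0.25·13 + 72) = 0.8286

0.8286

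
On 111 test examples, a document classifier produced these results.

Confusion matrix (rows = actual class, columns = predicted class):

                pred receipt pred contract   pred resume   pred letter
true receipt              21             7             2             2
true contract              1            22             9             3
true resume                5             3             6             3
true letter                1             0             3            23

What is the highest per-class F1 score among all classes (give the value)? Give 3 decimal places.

0.793

Per-class F1 score (2·TP/(2·TP+FP+FN)):
  receipt: TP=21, FP=1+5+1=7, FN=7+2+2=11 → 42/60 = 0.7000
  contract: TP=22, FP=7+3+0=10, FN=1+9+3=13 → 44/67 = 0.6567
  resume: TP=6, FP=2+9+3=14, FN=5+3+3=11 → 12/37 = 0.3243
  letter: TP=23, FP=2+3+3=8, FN=1+0+3=4 → 46/58 = 0.7931
Highest is class 'letter' with F1 score = 0.793.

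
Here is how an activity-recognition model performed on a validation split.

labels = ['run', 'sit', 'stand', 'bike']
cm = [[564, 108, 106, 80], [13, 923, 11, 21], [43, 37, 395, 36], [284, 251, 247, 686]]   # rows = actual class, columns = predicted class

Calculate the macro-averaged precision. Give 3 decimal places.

Per-class precision (TP/(TP+FP)):
  run: TP=564, FP=13+43+284=340 → 564/904 = 0.6239
  sit: TP=923, FP=108+37+251=396 → 923/1319 = 0.6998
  stand: TP=395, FP=106+11+247=364 → 395/759 = 0.5204
  bike: TP=686, FP=80+21+36=137 → 686/823 = 0.8335
Macro-precision = mean = (0.6239 + 0.6998 + 0.5204 + 0.8335) / 4 = 0.669

0.669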